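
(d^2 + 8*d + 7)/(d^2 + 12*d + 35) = (d + 1)/(d + 5)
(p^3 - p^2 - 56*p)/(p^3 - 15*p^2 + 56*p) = (p + 7)/(p - 7)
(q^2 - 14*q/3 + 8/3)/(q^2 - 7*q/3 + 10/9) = 3*(q - 4)/(3*q - 5)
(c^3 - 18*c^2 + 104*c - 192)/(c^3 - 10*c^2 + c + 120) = (c^2 - 10*c + 24)/(c^2 - 2*c - 15)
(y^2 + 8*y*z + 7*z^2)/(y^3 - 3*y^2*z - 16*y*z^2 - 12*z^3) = (y + 7*z)/(y^2 - 4*y*z - 12*z^2)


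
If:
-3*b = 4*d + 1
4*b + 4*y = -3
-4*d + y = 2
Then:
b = 7/8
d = -29/32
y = -13/8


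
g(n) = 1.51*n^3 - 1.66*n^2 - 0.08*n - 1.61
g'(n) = 4.53*n^2 - 3.32*n - 0.08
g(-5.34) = -278.45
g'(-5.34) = 146.82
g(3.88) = 61.29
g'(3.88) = 55.23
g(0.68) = -1.96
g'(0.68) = -0.24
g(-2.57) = -38.00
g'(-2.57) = 38.37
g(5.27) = 172.87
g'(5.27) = 108.23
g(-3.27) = -71.90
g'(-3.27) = 59.22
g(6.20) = 293.96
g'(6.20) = 153.47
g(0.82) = -1.96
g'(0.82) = 0.24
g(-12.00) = -2848.97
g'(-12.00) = 692.08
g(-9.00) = -1236.14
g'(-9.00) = 396.73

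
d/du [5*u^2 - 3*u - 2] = 10*u - 3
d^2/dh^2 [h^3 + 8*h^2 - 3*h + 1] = 6*h + 16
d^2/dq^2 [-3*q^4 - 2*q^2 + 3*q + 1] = -36*q^2 - 4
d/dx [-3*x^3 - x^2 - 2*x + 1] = -9*x^2 - 2*x - 2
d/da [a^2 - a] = 2*a - 1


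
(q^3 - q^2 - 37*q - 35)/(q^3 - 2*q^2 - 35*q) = (q + 1)/q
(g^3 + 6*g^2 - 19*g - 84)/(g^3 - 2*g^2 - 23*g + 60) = (g^2 + 10*g + 21)/(g^2 + 2*g - 15)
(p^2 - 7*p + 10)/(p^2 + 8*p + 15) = (p^2 - 7*p + 10)/(p^2 + 8*p + 15)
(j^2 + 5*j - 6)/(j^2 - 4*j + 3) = (j + 6)/(j - 3)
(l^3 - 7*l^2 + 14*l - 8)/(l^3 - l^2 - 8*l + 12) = (l^2 - 5*l + 4)/(l^2 + l - 6)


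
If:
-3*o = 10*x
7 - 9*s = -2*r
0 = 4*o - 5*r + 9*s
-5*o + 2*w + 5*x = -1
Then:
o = -10*x/3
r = 7/3 - 40*x/9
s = 35/27 - 80*x/81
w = -65*x/6 - 1/2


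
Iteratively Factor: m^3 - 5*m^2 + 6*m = (m - 2)*(m^2 - 3*m) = (m - 3)*(m - 2)*(m)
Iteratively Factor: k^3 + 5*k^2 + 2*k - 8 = (k + 2)*(k^2 + 3*k - 4) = (k - 1)*(k + 2)*(k + 4)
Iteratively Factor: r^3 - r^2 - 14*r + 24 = (r + 4)*(r^2 - 5*r + 6) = (r - 3)*(r + 4)*(r - 2)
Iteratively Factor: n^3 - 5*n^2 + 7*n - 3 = (n - 3)*(n^2 - 2*n + 1) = (n - 3)*(n - 1)*(n - 1)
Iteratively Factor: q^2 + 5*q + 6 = (q + 3)*(q + 2)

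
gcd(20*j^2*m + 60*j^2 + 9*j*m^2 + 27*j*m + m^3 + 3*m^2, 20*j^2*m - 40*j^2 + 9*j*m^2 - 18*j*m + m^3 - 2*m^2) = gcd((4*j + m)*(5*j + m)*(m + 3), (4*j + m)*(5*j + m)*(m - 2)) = 20*j^2 + 9*j*m + m^2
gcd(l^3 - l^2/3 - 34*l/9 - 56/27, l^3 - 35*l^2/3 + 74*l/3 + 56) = l + 4/3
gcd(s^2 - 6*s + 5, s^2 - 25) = s - 5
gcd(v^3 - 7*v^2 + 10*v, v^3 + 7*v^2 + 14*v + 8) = 1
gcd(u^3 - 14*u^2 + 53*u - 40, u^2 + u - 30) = u - 5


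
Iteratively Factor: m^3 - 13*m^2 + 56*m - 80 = (m - 4)*(m^2 - 9*m + 20) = (m - 4)^2*(m - 5)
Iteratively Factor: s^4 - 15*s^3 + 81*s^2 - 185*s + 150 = (s - 2)*(s^3 - 13*s^2 + 55*s - 75) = (s - 3)*(s - 2)*(s^2 - 10*s + 25) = (s - 5)*(s - 3)*(s - 2)*(s - 5)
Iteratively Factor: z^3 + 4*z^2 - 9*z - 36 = (z - 3)*(z^2 + 7*z + 12) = (z - 3)*(z + 4)*(z + 3)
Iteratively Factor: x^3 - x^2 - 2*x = (x - 2)*(x^2 + x) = (x - 2)*(x + 1)*(x)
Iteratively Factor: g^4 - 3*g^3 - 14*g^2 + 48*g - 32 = (g - 2)*(g^3 - g^2 - 16*g + 16) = (g - 2)*(g + 4)*(g^2 - 5*g + 4) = (g - 4)*(g - 2)*(g + 4)*(g - 1)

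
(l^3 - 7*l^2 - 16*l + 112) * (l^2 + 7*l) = l^5 - 65*l^3 + 784*l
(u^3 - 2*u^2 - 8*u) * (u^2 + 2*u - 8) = u^5 - 20*u^3 + 64*u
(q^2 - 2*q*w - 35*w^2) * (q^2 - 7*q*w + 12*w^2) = q^4 - 9*q^3*w - 9*q^2*w^2 + 221*q*w^3 - 420*w^4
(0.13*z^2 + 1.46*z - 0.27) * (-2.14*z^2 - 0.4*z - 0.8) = -0.2782*z^4 - 3.1764*z^3 - 0.1102*z^2 - 1.06*z + 0.216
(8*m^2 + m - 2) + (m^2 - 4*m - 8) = 9*m^2 - 3*m - 10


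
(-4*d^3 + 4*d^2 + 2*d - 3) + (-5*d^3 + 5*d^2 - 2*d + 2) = -9*d^3 + 9*d^2 - 1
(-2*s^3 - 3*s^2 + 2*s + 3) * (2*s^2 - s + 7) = -4*s^5 - 4*s^4 - 7*s^3 - 17*s^2 + 11*s + 21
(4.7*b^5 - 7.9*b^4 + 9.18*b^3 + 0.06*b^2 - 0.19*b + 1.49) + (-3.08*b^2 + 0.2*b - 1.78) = 4.7*b^5 - 7.9*b^4 + 9.18*b^3 - 3.02*b^2 + 0.01*b - 0.29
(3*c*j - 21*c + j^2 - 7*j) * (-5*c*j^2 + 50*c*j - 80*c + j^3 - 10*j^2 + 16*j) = -15*c^2*j^3 + 255*c^2*j^2 - 1290*c^2*j + 1680*c^2 - 2*c*j^4 + 34*c*j^3 - 172*c*j^2 + 224*c*j + j^5 - 17*j^4 + 86*j^3 - 112*j^2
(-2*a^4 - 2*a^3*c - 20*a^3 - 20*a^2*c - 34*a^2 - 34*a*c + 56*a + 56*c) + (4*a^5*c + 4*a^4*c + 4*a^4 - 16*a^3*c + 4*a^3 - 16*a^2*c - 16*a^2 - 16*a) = 4*a^5*c + 4*a^4*c + 2*a^4 - 18*a^3*c - 16*a^3 - 36*a^2*c - 50*a^2 - 34*a*c + 40*a + 56*c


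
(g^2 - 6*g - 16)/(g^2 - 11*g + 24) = (g + 2)/(g - 3)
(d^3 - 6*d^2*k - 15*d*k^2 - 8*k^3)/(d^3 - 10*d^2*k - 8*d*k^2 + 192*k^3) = (d^2 + 2*d*k + k^2)/(d^2 - 2*d*k - 24*k^2)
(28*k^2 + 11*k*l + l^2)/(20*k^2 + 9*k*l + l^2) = (7*k + l)/(5*k + l)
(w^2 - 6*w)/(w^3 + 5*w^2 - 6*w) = (w - 6)/(w^2 + 5*w - 6)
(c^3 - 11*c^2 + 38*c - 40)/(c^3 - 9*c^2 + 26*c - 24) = (c - 5)/(c - 3)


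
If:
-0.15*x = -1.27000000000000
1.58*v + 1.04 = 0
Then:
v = -0.66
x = 8.47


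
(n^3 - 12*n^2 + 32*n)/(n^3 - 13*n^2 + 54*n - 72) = n*(n - 8)/(n^2 - 9*n + 18)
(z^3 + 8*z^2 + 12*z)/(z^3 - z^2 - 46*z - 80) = z*(z + 6)/(z^2 - 3*z - 40)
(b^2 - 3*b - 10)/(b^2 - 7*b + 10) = (b + 2)/(b - 2)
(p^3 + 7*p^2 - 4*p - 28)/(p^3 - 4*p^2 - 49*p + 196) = (p^2 - 4)/(p^2 - 11*p + 28)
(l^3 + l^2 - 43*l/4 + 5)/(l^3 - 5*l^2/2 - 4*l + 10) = (l^2 + 7*l/2 - 2)/(l^2 - 4)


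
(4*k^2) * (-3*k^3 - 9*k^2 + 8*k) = -12*k^5 - 36*k^4 + 32*k^3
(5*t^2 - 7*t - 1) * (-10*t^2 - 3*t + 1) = -50*t^4 + 55*t^3 + 36*t^2 - 4*t - 1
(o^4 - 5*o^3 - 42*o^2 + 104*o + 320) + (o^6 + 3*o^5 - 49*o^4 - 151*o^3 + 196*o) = o^6 + 3*o^5 - 48*o^4 - 156*o^3 - 42*o^2 + 300*o + 320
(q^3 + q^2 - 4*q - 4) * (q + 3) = q^4 + 4*q^3 - q^2 - 16*q - 12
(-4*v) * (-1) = 4*v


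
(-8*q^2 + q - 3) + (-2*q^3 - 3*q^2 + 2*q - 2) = -2*q^3 - 11*q^2 + 3*q - 5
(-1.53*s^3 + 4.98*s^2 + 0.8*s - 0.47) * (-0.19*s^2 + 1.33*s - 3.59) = 0.2907*s^5 - 2.9811*s^4 + 11.9641*s^3 - 16.7249*s^2 - 3.4971*s + 1.6873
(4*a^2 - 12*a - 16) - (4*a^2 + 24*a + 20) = -36*a - 36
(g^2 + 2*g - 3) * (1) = g^2 + 2*g - 3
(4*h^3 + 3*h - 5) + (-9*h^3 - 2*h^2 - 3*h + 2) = -5*h^3 - 2*h^2 - 3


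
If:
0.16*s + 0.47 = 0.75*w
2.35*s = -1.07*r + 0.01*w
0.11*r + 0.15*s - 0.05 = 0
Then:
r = 1.19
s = -0.54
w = 0.51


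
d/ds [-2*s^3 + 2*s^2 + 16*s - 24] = -6*s^2 + 4*s + 16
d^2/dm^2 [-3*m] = 0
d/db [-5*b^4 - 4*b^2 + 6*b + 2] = -20*b^3 - 8*b + 6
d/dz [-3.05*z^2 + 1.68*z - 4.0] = 1.68 - 6.1*z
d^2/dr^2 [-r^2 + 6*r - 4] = -2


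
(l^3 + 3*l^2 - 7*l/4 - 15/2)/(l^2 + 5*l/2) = l + 1/2 - 3/l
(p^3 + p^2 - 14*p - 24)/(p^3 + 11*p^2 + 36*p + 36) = (p - 4)/(p + 6)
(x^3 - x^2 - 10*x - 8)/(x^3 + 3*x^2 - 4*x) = (x^3 - x^2 - 10*x - 8)/(x*(x^2 + 3*x - 4))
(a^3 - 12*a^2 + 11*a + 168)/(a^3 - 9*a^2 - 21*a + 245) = (a^2 - 5*a - 24)/(a^2 - 2*a - 35)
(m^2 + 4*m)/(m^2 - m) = (m + 4)/(m - 1)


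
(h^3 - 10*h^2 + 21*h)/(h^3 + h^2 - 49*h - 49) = h*(h - 3)/(h^2 + 8*h + 7)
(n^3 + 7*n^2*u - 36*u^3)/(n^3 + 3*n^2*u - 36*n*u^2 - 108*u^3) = (-n + 2*u)/(-n + 6*u)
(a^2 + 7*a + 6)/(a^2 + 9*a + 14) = (a^2 + 7*a + 6)/(a^2 + 9*a + 14)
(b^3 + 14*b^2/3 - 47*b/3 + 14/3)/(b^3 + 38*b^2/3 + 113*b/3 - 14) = (b - 2)/(b + 6)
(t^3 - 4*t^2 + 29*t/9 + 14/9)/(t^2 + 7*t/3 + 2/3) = (3*t^2 - 13*t + 14)/(3*(t + 2))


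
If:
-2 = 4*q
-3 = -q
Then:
No Solution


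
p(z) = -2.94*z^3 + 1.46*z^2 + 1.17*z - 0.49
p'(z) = -8.82*z^2 + 2.92*z + 1.17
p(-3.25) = 112.05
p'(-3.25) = -101.48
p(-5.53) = 534.88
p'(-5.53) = -284.70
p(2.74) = -46.80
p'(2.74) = -57.05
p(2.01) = -16.11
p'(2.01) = -28.59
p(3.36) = -91.60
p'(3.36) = -88.59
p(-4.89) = 372.48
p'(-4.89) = -224.01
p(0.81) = -0.15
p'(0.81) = -2.25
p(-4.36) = 265.84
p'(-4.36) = -179.23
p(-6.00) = 680.09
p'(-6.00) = -333.87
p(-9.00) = 2250.50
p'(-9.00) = -739.53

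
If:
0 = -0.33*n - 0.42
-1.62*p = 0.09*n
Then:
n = -1.27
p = 0.07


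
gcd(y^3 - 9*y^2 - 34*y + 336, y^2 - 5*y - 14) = y - 7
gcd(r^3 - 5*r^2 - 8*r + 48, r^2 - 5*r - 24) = r + 3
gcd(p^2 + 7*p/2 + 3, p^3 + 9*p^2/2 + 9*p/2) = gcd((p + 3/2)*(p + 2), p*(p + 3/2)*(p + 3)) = p + 3/2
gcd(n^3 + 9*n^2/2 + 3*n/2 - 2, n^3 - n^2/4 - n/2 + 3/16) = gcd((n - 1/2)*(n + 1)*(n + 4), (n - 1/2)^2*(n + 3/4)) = n - 1/2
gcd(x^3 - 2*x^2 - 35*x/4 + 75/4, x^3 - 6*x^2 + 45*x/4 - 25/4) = x^2 - 5*x + 25/4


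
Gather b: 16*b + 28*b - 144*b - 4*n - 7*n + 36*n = -100*b + 25*n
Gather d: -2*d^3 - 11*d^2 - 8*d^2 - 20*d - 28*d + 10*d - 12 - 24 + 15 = -2*d^3 - 19*d^2 - 38*d - 21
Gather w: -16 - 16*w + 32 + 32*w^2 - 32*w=32*w^2 - 48*w + 16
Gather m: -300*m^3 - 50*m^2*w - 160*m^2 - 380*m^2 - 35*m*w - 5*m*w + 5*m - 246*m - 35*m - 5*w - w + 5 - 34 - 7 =-300*m^3 + m^2*(-50*w - 540) + m*(-40*w - 276) - 6*w - 36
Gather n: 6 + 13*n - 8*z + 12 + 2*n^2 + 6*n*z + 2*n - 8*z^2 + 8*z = 2*n^2 + n*(6*z + 15) - 8*z^2 + 18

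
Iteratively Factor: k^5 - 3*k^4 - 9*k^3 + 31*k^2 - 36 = (k - 2)*(k^4 - k^3 - 11*k^2 + 9*k + 18) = (k - 2)*(k + 1)*(k^3 - 2*k^2 - 9*k + 18) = (k - 2)*(k + 1)*(k + 3)*(k^2 - 5*k + 6) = (k - 2)^2*(k + 1)*(k + 3)*(k - 3)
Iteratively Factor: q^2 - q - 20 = (q + 4)*(q - 5)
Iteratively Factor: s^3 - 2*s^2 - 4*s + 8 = (s - 2)*(s^2 - 4) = (s - 2)*(s + 2)*(s - 2)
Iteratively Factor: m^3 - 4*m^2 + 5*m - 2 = (m - 2)*(m^2 - 2*m + 1) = (m - 2)*(m - 1)*(m - 1)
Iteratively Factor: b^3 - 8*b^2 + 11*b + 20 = (b - 5)*(b^2 - 3*b - 4) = (b - 5)*(b + 1)*(b - 4)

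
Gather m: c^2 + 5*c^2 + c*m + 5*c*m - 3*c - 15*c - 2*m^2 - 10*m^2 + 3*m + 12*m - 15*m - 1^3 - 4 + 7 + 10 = 6*c^2 + 6*c*m - 18*c - 12*m^2 + 12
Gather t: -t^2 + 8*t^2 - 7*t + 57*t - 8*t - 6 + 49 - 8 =7*t^2 + 42*t + 35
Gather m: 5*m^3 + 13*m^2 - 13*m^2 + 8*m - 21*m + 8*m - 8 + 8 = 5*m^3 - 5*m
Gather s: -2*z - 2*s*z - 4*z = -2*s*z - 6*z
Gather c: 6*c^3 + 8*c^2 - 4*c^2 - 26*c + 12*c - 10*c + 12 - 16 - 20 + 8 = 6*c^3 + 4*c^2 - 24*c - 16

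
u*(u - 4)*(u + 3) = u^3 - u^2 - 12*u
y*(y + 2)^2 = y^3 + 4*y^2 + 4*y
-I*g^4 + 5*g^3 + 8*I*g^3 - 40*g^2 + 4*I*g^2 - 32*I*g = g*(g - 8)*(g + 4*I)*(-I*g + 1)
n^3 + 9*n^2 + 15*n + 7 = (n + 1)^2*(n + 7)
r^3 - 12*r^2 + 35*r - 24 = (r - 8)*(r - 3)*(r - 1)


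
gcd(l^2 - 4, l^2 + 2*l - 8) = l - 2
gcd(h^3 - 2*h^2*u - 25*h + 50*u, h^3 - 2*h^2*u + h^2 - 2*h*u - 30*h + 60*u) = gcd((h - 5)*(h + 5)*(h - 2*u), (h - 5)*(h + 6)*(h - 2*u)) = -h^2 + 2*h*u + 5*h - 10*u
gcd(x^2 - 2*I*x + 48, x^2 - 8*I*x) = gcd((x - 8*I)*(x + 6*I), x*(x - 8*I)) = x - 8*I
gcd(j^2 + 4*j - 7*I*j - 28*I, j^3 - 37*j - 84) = j + 4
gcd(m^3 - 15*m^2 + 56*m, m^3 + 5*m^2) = m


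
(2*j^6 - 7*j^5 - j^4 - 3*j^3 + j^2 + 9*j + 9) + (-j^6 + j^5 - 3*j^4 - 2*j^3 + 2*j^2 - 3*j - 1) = j^6 - 6*j^5 - 4*j^4 - 5*j^3 + 3*j^2 + 6*j + 8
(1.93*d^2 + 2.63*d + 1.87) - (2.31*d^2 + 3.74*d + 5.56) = -0.38*d^2 - 1.11*d - 3.69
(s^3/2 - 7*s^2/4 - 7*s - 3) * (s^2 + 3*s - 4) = s^5/2 - s^4/4 - 57*s^3/4 - 17*s^2 + 19*s + 12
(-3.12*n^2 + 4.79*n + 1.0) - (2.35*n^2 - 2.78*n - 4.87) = -5.47*n^2 + 7.57*n + 5.87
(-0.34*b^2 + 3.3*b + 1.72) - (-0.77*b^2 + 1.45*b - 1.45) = 0.43*b^2 + 1.85*b + 3.17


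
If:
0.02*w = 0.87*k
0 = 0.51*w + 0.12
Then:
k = -0.01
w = -0.24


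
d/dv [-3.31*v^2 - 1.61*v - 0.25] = -6.62*v - 1.61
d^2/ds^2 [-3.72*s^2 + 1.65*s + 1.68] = -7.44000000000000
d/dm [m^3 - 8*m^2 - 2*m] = 3*m^2 - 16*m - 2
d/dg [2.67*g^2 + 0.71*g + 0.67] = 5.34*g + 0.71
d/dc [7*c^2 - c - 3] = 14*c - 1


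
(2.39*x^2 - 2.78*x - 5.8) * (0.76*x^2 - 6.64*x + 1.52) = 1.8164*x^4 - 17.9824*x^3 + 17.684*x^2 + 34.2864*x - 8.816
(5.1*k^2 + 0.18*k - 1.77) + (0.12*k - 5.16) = 5.1*k^2 + 0.3*k - 6.93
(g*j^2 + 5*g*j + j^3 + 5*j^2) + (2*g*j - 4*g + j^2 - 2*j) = g*j^2 + 7*g*j - 4*g + j^3 + 6*j^2 - 2*j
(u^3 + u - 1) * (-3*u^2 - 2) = -3*u^5 - 5*u^3 + 3*u^2 - 2*u + 2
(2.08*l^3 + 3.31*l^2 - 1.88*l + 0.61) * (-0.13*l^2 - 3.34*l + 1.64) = -0.2704*l^5 - 7.3775*l^4 - 7.3998*l^3 + 11.6283*l^2 - 5.1206*l + 1.0004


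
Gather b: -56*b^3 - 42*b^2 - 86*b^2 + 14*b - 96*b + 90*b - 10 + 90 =-56*b^3 - 128*b^2 + 8*b + 80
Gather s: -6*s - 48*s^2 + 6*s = -48*s^2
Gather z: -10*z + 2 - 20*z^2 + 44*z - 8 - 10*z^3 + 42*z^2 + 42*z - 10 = -10*z^3 + 22*z^2 + 76*z - 16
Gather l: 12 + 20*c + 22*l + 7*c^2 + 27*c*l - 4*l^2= 7*c^2 + 20*c - 4*l^2 + l*(27*c + 22) + 12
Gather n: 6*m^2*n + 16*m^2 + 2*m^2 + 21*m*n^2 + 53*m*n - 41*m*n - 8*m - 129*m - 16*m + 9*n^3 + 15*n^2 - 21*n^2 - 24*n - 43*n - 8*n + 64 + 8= 18*m^2 - 153*m + 9*n^3 + n^2*(21*m - 6) + n*(6*m^2 + 12*m - 75) + 72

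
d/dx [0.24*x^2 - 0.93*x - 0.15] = 0.48*x - 0.93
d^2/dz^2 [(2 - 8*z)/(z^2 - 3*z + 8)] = 4*(-(2*z - 3)^2*(4*z - 1) + (12*z - 13)*(z^2 - 3*z + 8))/(z^2 - 3*z + 8)^3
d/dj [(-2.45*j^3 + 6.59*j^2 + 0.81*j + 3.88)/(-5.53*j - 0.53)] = (27.097*j^3 - 32.5472*j^2 - 6.9854*j + 21.0271)/(30.5809*j^2 + 5.8618*j + 0.2809)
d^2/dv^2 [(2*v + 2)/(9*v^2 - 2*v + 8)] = 4*(4*(v + 1)*(9*v - 1)^2 - (27*v + 7)*(9*v^2 - 2*v + 8))/(9*v^2 - 2*v + 8)^3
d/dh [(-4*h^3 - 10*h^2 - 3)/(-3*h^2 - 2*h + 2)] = 2*(6*h^4 + 8*h^3 - 2*h^2 - 29*h - 3)/(9*h^4 + 12*h^3 - 8*h^2 - 8*h + 4)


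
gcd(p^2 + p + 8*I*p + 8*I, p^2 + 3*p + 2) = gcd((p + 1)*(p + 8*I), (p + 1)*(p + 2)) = p + 1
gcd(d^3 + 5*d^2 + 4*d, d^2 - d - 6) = 1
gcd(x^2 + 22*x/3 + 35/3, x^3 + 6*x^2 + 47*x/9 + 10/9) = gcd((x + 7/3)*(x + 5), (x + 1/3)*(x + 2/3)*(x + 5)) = x + 5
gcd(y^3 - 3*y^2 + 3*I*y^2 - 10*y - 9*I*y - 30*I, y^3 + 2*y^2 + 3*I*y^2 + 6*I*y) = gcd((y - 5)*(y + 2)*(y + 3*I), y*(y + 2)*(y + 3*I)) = y^2 + y*(2 + 3*I) + 6*I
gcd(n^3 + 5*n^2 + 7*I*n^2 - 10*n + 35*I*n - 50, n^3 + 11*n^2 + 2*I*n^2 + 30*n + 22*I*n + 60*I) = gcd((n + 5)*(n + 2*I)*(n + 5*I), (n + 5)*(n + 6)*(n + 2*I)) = n^2 + n*(5 + 2*I) + 10*I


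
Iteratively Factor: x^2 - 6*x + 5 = (x - 5)*(x - 1)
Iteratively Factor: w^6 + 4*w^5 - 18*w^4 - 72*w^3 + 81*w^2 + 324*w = (w - 3)*(w^5 + 7*w^4 + 3*w^3 - 63*w^2 - 108*w) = (w - 3)*(w + 4)*(w^4 + 3*w^3 - 9*w^2 - 27*w) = (w - 3)*(w + 3)*(w + 4)*(w^3 - 9*w) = w*(w - 3)*(w + 3)*(w + 4)*(w^2 - 9) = w*(w - 3)^2*(w + 3)*(w + 4)*(w + 3)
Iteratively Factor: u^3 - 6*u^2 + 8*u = (u)*(u^2 - 6*u + 8) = u*(u - 4)*(u - 2)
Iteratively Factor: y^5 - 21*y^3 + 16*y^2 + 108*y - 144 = (y - 2)*(y^4 + 2*y^3 - 17*y^2 - 18*y + 72) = (y - 2)*(y + 4)*(y^3 - 2*y^2 - 9*y + 18) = (y - 2)*(y + 3)*(y + 4)*(y^2 - 5*y + 6) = (y - 2)^2*(y + 3)*(y + 4)*(y - 3)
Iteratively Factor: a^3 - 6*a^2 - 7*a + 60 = (a - 4)*(a^2 - 2*a - 15) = (a - 4)*(a + 3)*(a - 5)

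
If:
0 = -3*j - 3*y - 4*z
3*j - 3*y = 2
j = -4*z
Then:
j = 2/5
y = -4/15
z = -1/10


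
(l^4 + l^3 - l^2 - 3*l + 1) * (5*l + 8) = 5*l^5 + 13*l^4 + 3*l^3 - 23*l^2 - 19*l + 8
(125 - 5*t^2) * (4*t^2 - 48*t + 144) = -20*t^4 + 240*t^3 - 220*t^2 - 6000*t + 18000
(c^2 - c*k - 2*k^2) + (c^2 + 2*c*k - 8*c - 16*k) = 2*c^2 + c*k - 8*c - 2*k^2 - 16*k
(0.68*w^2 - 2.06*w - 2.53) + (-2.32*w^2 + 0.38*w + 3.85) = -1.64*w^2 - 1.68*w + 1.32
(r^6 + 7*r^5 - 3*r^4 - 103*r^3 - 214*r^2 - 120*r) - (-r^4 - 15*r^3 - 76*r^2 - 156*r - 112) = r^6 + 7*r^5 - 2*r^4 - 88*r^3 - 138*r^2 + 36*r + 112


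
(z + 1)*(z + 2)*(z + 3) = z^3 + 6*z^2 + 11*z + 6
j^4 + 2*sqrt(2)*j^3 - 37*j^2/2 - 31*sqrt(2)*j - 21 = (j - 3*sqrt(2))*(j + sqrt(2)/2)*(j + sqrt(2))*(j + 7*sqrt(2)/2)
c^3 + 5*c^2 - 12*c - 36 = (c - 3)*(c + 2)*(c + 6)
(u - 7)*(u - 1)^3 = u^4 - 10*u^3 + 24*u^2 - 22*u + 7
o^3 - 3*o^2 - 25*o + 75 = (o - 5)*(o - 3)*(o + 5)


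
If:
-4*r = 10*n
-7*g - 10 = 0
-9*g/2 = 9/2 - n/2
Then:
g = -10/7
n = -27/7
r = 135/14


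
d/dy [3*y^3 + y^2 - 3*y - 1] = 9*y^2 + 2*y - 3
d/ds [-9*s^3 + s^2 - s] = -27*s^2 + 2*s - 1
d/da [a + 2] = 1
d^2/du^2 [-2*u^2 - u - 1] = -4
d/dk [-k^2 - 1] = -2*k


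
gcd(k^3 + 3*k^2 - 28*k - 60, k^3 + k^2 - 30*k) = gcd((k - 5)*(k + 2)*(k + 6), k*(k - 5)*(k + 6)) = k^2 + k - 30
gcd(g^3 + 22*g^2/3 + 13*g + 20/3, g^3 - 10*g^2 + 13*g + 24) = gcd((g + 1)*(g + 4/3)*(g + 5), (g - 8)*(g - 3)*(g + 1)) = g + 1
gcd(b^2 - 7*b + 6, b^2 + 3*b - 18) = 1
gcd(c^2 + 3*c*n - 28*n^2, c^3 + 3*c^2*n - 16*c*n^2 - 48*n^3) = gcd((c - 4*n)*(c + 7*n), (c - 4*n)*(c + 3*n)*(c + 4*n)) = c - 4*n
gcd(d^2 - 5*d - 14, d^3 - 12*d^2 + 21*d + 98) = d^2 - 5*d - 14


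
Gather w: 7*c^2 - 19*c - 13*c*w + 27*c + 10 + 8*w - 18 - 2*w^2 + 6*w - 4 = 7*c^2 + 8*c - 2*w^2 + w*(14 - 13*c) - 12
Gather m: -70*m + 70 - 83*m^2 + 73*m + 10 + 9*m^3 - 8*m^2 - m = 9*m^3 - 91*m^2 + 2*m + 80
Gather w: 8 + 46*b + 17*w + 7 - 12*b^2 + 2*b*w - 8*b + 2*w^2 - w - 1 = -12*b^2 + 38*b + 2*w^2 + w*(2*b + 16) + 14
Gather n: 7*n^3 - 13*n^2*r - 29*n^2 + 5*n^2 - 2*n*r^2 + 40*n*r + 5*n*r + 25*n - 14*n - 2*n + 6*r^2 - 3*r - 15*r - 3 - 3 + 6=7*n^3 + n^2*(-13*r - 24) + n*(-2*r^2 + 45*r + 9) + 6*r^2 - 18*r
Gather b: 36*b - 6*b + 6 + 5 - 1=30*b + 10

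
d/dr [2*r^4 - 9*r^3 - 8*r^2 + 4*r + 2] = 8*r^3 - 27*r^2 - 16*r + 4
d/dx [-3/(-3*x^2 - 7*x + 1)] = 3*(-6*x - 7)/(3*x^2 + 7*x - 1)^2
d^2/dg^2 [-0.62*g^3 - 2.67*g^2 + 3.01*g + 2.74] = -3.72*g - 5.34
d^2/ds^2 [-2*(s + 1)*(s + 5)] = -4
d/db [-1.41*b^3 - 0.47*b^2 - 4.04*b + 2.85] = -4.23*b^2 - 0.94*b - 4.04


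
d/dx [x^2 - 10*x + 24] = 2*x - 10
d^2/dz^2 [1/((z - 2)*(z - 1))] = 2*((z - 2)^2 + (z - 2)*(z - 1) + (z - 1)^2)/((z - 2)^3*(z - 1)^3)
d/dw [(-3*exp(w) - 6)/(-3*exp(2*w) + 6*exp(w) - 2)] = (18*(1 - exp(w))*(exp(w) + 2) + 9*exp(2*w) - 18*exp(w) + 6)*exp(w)/(3*exp(2*w) - 6*exp(w) + 2)^2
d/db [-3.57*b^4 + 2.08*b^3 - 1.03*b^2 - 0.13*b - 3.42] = -14.28*b^3 + 6.24*b^2 - 2.06*b - 0.13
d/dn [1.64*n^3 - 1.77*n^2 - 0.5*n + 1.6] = 4.92*n^2 - 3.54*n - 0.5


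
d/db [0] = 0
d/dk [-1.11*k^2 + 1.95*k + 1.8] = 1.95 - 2.22*k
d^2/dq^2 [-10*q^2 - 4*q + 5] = -20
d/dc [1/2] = 0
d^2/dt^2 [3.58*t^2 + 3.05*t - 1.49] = 7.16000000000000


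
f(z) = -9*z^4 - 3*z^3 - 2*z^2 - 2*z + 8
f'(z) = -36*z^3 - 9*z^2 - 4*z - 2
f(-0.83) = 5.73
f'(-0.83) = 15.70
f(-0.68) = 7.45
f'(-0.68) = 7.88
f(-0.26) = 8.40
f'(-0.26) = -0.94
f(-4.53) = -3535.07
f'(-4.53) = 3177.98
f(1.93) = -149.75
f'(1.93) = -302.05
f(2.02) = -178.78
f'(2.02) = -343.53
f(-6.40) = -14374.18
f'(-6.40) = 9092.14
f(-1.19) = -5.44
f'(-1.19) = 50.68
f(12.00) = -192112.00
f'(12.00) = -63554.00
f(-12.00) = -181696.00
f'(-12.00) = 60958.00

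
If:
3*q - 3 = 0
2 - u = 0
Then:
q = 1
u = 2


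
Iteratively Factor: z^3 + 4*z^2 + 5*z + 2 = (z + 2)*(z^2 + 2*z + 1) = (z + 1)*(z + 2)*(z + 1)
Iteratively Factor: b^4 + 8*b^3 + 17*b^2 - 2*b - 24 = (b + 2)*(b^3 + 6*b^2 + 5*b - 12) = (b + 2)*(b + 4)*(b^2 + 2*b - 3) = (b + 2)*(b + 3)*(b + 4)*(b - 1)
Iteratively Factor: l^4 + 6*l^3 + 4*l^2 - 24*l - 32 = (l + 2)*(l^3 + 4*l^2 - 4*l - 16) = (l - 2)*(l + 2)*(l^2 + 6*l + 8) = (l - 2)*(l + 2)*(l + 4)*(l + 2)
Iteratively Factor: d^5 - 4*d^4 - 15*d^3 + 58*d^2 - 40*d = (d + 4)*(d^4 - 8*d^3 + 17*d^2 - 10*d) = (d - 5)*(d + 4)*(d^3 - 3*d^2 + 2*d) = (d - 5)*(d - 1)*(d + 4)*(d^2 - 2*d) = (d - 5)*(d - 2)*(d - 1)*(d + 4)*(d)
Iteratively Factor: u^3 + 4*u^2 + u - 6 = (u - 1)*(u^2 + 5*u + 6) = (u - 1)*(u + 3)*(u + 2)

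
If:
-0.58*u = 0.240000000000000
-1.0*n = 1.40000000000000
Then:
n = -1.40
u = -0.41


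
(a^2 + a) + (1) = a^2 + a + 1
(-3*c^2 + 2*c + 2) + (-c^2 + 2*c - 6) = -4*c^2 + 4*c - 4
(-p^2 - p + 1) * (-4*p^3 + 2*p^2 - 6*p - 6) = 4*p^5 + 2*p^4 + 14*p^2 - 6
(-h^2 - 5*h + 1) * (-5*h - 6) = 5*h^3 + 31*h^2 + 25*h - 6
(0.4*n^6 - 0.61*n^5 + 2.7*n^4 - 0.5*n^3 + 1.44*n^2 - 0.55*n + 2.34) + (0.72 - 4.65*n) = 0.4*n^6 - 0.61*n^5 + 2.7*n^4 - 0.5*n^3 + 1.44*n^2 - 5.2*n + 3.06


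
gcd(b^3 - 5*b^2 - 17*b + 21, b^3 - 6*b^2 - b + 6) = b - 1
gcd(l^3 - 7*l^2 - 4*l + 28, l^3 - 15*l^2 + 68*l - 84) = l^2 - 9*l + 14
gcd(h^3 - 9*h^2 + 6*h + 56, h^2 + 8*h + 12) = h + 2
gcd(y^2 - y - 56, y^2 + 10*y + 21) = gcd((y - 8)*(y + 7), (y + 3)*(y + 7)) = y + 7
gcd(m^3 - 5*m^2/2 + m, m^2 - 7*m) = m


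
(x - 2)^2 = x^2 - 4*x + 4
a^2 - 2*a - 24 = (a - 6)*(a + 4)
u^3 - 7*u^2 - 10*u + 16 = (u - 8)*(u - 1)*(u + 2)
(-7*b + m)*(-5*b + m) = 35*b^2 - 12*b*m + m^2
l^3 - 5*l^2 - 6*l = l*(l - 6)*(l + 1)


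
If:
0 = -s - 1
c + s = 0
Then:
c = 1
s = -1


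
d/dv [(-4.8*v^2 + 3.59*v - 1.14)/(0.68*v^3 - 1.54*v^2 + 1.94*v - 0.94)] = (3.264*v^4 - 4.8824*v^3 - 1.4578*v^2 + 5.5128*v - 1.163)/(0.4624*v^6 - 2.0944*v^5 + 5.01*v^4 - 7.2536*v^3 + 6.6588*v^2 - 3.6472*v + 0.8836)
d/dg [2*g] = 2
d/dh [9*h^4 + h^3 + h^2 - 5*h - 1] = 36*h^3 + 3*h^2 + 2*h - 5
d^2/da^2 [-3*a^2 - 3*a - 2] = -6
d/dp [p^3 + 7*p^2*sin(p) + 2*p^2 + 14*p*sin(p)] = 7*p^2*cos(p) + 3*p^2 + 14*sqrt(2)*p*sin(p + pi/4) + 4*p + 14*sin(p)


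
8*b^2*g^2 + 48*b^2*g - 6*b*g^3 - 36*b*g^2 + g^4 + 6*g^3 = g*(-4*b + g)*(-2*b + g)*(g + 6)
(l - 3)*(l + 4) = l^2 + l - 12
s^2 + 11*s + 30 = (s + 5)*(s + 6)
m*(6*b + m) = 6*b*m + m^2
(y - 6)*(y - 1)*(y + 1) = y^3 - 6*y^2 - y + 6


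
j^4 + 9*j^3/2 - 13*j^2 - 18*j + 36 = (j - 2)*(j - 3/2)*(j + 2)*(j + 6)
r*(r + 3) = r^2 + 3*r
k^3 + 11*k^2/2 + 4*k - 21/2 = (k - 1)*(k + 3)*(k + 7/2)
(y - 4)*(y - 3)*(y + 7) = y^3 - 37*y + 84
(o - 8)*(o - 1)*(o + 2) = o^3 - 7*o^2 - 10*o + 16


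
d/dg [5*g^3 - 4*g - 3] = 15*g^2 - 4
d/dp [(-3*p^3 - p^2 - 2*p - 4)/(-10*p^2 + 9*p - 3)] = 2*(15*p^4 - 27*p^3 - p^2 - 37*p + 21)/(100*p^4 - 180*p^3 + 141*p^2 - 54*p + 9)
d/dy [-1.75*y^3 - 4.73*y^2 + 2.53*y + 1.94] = -5.25*y^2 - 9.46*y + 2.53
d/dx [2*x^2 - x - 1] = 4*x - 1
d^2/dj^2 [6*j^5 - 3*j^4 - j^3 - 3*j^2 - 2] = 120*j^3 - 36*j^2 - 6*j - 6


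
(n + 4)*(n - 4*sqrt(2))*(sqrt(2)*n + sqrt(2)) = sqrt(2)*n^3 - 8*n^2 + 5*sqrt(2)*n^2 - 40*n + 4*sqrt(2)*n - 32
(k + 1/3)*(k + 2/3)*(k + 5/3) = k^3 + 8*k^2/3 + 17*k/9 + 10/27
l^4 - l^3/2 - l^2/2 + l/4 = l*(l - 1/2)*(l - sqrt(2)/2)*(l + sqrt(2)/2)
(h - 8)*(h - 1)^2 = h^3 - 10*h^2 + 17*h - 8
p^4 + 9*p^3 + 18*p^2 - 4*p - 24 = (p - 1)*(p + 2)^2*(p + 6)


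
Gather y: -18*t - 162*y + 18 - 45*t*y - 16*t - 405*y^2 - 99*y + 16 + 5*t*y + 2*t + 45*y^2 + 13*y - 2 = -32*t - 360*y^2 + y*(-40*t - 248) + 32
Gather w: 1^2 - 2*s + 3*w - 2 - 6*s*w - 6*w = -2*s + w*(-6*s - 3) - 1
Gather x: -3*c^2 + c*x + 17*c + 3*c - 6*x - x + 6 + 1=-3*c^2 + 20*c + x*(c - 7) + 7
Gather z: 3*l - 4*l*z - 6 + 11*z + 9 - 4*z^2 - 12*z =3*l - 4*z^2 + z*(-4*l - 1) + 3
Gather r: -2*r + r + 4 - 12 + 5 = -r - 3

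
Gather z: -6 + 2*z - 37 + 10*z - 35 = 12*z - 78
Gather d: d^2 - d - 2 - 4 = d^2 - d - 6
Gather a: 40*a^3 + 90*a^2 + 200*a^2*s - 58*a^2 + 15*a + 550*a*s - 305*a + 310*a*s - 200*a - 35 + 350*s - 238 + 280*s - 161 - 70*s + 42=40*a^3 + a^2*(200*s + 32) + a*(860*s - 490) + 560*s - 392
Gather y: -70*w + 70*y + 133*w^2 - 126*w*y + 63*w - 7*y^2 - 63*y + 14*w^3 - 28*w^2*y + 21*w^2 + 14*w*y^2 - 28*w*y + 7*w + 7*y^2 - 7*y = 14*w^3 + 154*w^2 + 14*w*y^2 + y*(-28*w^2 - 154*w)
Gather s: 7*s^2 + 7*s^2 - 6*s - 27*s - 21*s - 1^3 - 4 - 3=14*s^2 - 54*s - 8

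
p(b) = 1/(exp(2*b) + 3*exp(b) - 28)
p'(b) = (-2*exp(2*b) - 3*exp(b))/(exp(2*b) + 3*exp(b) - 28)^2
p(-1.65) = -0.04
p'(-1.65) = -0.00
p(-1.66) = -0.04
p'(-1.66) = -0.00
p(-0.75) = -0.04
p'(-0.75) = -0.00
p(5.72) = 0.00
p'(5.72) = -0.00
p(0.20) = -0.04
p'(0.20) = -0.01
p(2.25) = 0.01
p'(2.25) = -0.03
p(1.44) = 0.40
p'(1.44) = -7.87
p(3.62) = 0.00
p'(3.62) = -0.00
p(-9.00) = -0.04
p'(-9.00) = 0.00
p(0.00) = -0.04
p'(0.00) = -0.00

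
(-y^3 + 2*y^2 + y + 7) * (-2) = 2*y^3 - 4*y^2 - 2*y - 14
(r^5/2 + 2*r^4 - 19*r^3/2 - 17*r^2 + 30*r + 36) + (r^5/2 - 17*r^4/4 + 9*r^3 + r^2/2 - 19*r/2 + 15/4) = r^5 - 9*r^4/4 - r^3/2 - 33*r^2/2 + 41*r/2 + 159/4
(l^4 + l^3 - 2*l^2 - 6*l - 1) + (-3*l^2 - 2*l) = l^4 + l^3 - 5*l^2 - 8*l - 1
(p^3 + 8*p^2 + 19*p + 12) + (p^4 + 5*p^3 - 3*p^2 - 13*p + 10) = p^4 + 6*p^3 + 5*p^2 + 6*p + 22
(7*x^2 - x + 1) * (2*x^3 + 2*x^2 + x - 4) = 14*x^5 + 12*x^4 + 7*x^3 - 27*x^2 + 5*x - 4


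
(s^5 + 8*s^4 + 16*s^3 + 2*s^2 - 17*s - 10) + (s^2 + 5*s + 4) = s^5 + 8*s^4 + 16*s^3 + 3*s^2 - 12*s - 6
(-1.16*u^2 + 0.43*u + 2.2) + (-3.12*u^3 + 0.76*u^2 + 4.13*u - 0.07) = -3.12*u^3 - 0.4*u^2 + 4.56*u + 2.13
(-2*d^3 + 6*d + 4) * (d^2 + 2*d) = -2*d^5 - 4*d^4 + 6*d^3 + 16*d^2 + 8*d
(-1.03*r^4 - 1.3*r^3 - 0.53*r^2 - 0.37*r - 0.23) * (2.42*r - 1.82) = -2.4926*r^5 - 1.2714*r^4 + 1.0834*r^3 + 0.0692000000000002*r^2 + 0.1168*r + 0.4186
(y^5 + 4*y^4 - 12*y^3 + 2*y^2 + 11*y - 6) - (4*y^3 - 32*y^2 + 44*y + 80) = y^5 + 4*y^4 - 16*y^3 + 34*y^2 - 33*y - 86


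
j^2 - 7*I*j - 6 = (j - 6*I)*(j - I)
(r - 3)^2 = r^2 - 6*r + 9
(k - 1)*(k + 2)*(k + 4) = k^3 + 5*k^2 + 2*k - 8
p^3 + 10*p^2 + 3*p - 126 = (p - 3)*(p + 6)*(p + 7)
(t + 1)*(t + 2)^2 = t^3 + 5*t^2 + 8*t + 4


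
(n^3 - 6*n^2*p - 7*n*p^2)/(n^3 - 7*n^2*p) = (n + p)/n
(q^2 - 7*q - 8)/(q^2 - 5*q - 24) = (q + 1)/(q + 3)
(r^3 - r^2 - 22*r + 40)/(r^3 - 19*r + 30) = (r - 4)/(r - 3)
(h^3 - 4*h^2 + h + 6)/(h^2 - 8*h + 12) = (h^2 - 2*h - 3)/(h - 6)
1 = 1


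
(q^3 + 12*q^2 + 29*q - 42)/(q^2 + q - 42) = (q^2 + 5*q - 6)/(q - 6)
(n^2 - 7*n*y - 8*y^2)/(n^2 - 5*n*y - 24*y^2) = (n + y)/(n + 3*y)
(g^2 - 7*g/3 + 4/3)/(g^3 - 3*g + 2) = (g - 4/3)/(g^2 + g - 2)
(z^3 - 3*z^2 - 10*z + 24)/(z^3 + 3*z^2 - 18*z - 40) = (z^2 + z - 6)/(z^2 + 7*z + 10)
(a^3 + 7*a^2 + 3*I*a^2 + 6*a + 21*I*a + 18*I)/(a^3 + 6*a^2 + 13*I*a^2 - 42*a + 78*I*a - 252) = (a^2 + a*(1 + 3*I) + 3*I)/(a^2 + 13*I*a - 42)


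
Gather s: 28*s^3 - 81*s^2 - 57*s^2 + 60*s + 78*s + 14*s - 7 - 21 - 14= 28*s^3 - 138*s^2 + 152*s - 42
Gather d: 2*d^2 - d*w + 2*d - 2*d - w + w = 2*d^2 - d*w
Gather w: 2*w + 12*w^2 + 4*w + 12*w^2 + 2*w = 24*w^2 + 8*w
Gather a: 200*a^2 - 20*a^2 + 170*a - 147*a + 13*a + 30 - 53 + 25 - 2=180*a^2 + 36*a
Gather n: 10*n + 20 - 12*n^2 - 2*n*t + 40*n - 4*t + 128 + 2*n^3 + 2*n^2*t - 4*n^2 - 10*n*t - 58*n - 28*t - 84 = 2*n^3 + n^2*(2*t - 16) + n*(-12*t - 8) - 32*t + 64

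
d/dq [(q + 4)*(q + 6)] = 2*q + 10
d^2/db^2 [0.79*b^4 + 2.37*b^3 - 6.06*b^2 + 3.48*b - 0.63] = 9.48*b^2 + 14.22*b - 12.12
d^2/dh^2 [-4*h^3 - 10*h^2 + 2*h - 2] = -24*h - 20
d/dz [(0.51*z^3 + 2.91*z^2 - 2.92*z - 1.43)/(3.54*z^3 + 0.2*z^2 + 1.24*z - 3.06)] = (-8.88178419700125e-16*z^5 - 10.1994*z^4 + 21.9384*z^3 + 14.6972*z^2 - 17.2372*z + 10.7084)/(12.5316*z^6 + 1.416*z^5 + 8.8192*z^4 - 21.1688*z^3 + 0.3136*z^2 - 7.5888*z + 9.3636)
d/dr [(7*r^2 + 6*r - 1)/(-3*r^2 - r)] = (11*r^2 - 6*r - 1)/(r^2*(9*r^2 + 6*r + 1))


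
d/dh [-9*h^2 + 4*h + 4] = 4 - 18*h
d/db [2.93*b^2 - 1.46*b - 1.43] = 5.86*b - 1.46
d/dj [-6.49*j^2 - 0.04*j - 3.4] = -12.98*j - 0.04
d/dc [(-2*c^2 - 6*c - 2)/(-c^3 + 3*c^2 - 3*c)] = 2*(-c^4 - 6*c^3 + 9*c^2 + 6*c - 3)/(c^2*(c^4 - 6*c^3 + 15*c^2 - 18*c + 9))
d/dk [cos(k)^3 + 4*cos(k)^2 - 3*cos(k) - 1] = 3*sin(k)^3 - 8*sin(k)*cos(k)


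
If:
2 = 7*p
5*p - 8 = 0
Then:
No Solution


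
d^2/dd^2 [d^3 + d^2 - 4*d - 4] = 6*d + 2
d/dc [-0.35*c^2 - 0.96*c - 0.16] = -0.7*c - 0.96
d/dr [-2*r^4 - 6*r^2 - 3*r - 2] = -8*r^3 - 12*r - 3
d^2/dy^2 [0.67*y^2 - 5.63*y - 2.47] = 1.34000000000000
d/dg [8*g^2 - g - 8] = 16*g - 1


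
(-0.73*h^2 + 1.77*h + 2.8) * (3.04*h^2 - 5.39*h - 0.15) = -2.2192*h^4 + 9.3155*h^3 - 0.918800000000002*h^2 - 15.3575*h - 0.42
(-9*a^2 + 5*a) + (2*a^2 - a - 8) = -7*a^2 + 4*a - 8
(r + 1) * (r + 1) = r^2 + 2*r + 1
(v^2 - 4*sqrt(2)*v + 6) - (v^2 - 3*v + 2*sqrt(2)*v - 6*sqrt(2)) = -6*sqrt(2)*v + 3*v + 6 + 6*sqrt(2)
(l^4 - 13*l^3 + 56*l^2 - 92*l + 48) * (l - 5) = l^5 - 18*l^4 + 121*l^3 - 372*l^2 + 508*l - 240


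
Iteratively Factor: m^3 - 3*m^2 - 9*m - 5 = (m + 1)*(m^2 - 4*m - 5) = (m - 5)*(m + 1)*(m + 1)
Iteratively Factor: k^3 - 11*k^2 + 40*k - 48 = (k - 3)*(k^2 - 8*k + 16) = (k - 4)*(k - 3)*(k - 4)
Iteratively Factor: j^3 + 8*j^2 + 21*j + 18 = (j + 3)*(j^2 + 5*j + 6) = (j + 3)^2*(j + 2)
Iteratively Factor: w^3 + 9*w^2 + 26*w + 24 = (w + 4)*(w^2 + 5*w + 6) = (w + 3)*(w + 4)*(w + 2)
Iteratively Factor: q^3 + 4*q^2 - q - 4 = (q + 1)*(q^2 + 3*q - 4) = (q + 1)*(q + 4)*(q - 1)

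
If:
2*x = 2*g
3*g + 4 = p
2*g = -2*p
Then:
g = -1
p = 1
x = -1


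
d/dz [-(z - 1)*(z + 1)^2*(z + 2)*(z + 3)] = -5*z^4 - 24*z^3 - 30*z^2 + 11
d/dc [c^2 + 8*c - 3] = 2*c + 8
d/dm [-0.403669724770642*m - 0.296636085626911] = -0.403669724770642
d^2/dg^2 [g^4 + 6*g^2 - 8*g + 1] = 12*g^2 + 12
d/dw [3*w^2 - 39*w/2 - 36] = 6*w - 39/2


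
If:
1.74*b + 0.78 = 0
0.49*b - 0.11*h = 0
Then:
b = -0.45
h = -2.00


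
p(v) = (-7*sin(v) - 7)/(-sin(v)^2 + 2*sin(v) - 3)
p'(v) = (2*sin(v)*cos(v) - 2*cos(v))*(-7*sin(v) - 7)/(-sin(v)^2 + 2*sin(v) - 3)^2 - 7*cos(v)/(-sin(v)^2 + 2*sin(v) - 3) = 7*(-2*sin(v) + cos(v)^2 + 4)*cos(v)/(sin(v)^2 - 2*sin(v) + 3)^2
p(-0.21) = 1.60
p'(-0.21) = 3.07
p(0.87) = 6.01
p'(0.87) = 3.08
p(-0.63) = 0.64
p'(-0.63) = 1.61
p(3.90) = 0.45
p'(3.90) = -1.28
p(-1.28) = 0.05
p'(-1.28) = 0.35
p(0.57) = 4.87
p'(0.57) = 4.37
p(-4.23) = 6.56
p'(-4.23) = -1.96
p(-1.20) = 0.08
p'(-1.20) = 0.46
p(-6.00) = 3.56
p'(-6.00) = 4.62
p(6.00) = 1.39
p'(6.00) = 2.78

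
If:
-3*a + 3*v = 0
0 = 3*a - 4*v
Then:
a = 0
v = 0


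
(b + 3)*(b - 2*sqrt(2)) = b^2 - 2*sqrt(2)*b + 3*b - 6*sqrt(2)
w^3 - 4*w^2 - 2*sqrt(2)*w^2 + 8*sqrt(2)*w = w*(w - 4)*(w - 2*sqrt(2))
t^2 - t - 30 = (t - 6)*(t + 5)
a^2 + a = a*(a + 1)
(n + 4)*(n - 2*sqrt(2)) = n^2 - 2*sqrt(2)*n + 4*n - 8*sqrt(2)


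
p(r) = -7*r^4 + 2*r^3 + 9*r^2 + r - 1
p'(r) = -28*r^3 + 6*r^2 + 18*r + 1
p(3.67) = -1047.13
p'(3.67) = -1236.19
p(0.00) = -1.00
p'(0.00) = 1.00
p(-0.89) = -0.56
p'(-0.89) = 9.47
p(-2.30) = -175.91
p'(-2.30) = 332.02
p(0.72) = 3.25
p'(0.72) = 6.62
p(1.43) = -4.59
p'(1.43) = -42.87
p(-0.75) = 0.25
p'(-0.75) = 2.69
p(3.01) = -436.51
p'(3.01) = -654.04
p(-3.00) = -544.00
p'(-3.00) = 757.00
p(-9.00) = -46666.00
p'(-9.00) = 20737.00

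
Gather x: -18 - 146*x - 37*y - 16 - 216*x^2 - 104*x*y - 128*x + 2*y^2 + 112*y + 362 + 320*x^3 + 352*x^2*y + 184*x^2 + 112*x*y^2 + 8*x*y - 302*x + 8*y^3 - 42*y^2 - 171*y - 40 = 320*x^3 + x^2*(352*y - 32) + x*(112*y^2 - 96*y - 576) + 8*y^3 - 40*y^2 - 96*y + 288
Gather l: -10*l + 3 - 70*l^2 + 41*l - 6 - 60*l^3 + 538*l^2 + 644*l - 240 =-60*l^3 + 468*l^2 + 675*l - 243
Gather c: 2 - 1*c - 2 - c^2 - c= -c^2 - 2*c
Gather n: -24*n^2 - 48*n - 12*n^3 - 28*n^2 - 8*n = -12*n^3 - 52*n^2 - 56*n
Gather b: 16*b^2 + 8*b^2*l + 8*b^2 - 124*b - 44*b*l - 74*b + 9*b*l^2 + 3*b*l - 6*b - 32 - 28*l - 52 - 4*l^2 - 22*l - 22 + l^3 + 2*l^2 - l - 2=b^2*(8*l + 24) + b*(9*l^2 - 41*l - 204) + l^3 - 2*l^2 - 51*l - 108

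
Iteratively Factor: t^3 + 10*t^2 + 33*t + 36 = (t + 4)*(t^2 + 6*t + 9) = (t + 3)*(t + 4)*(t + 3)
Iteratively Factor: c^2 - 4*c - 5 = (c + 1)*(c - 5)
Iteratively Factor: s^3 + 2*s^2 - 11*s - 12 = (s + 4)*(s^2 - 2*s - 3) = (s + 1)*(s + 4)*(s - 3)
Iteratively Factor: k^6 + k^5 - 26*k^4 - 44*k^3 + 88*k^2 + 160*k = (k + 2)*(k^5 - k^4 - 24*k^3 + 4*k^2 + 80*k) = (k - 5)*(k + 2)*(k^4 + 4*k^3 - 4*k^2 - 16*k) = k*(k - 5)*(k + 2)*(k^3 + 4*k^2 - 4*k - 16) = k*(k - 5)*(k + 2)*(k + 4)*(k^2 - 4) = k*(k - 5)*(k - 2)*(k + 2)*(k + 4)*(k + 2)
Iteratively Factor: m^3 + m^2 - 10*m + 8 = (m - 1)*(m^2 + 2*m - 8) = (m - 1)*(m + 4)*(m - 2)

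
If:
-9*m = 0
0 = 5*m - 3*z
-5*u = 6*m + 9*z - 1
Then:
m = 0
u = 1/5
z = 0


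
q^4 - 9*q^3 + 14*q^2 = q^2*(q - 7)*(q - 2)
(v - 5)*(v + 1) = v^2 - 4*v - 5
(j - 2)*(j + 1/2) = j^2 - 3*j/2 - 1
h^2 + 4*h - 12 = (h - 2)*(h + 6)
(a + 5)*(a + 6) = a^2 + 11*a + 30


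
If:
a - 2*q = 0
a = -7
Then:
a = -7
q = -7/2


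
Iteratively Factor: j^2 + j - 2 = (j - 1)*(j + 2)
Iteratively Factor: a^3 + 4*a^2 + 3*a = (a)*(a^2 + 4*a + 3) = a*(a + 1)*(a + 3)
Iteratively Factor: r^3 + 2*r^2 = (r + 2)*(r^2) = r*(r + 2)*(r)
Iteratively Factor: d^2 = (d)*(d)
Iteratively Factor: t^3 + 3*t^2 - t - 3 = (t - 1)*(t^2 + 4*t + 3) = (t - 1)*(t + 3)*(t + 1)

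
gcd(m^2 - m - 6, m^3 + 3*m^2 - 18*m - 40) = m + 2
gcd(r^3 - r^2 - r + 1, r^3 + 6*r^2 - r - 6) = r^2 - 1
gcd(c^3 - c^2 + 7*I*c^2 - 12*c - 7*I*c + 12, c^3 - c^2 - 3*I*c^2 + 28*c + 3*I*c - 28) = c^2 + c*(-1 + 4*I) - 4*I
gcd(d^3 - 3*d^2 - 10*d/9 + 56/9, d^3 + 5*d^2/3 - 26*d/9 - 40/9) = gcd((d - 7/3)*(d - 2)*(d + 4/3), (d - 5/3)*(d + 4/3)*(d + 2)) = d + 4/3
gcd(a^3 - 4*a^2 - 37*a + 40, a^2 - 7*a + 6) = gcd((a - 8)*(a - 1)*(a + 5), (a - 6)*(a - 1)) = a - 1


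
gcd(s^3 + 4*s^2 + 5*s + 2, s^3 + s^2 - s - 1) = s^2 + 2*s + 1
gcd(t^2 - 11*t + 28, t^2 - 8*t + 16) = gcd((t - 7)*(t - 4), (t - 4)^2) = t - 4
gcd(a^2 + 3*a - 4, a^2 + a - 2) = a - 1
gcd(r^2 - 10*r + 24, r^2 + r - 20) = r - 4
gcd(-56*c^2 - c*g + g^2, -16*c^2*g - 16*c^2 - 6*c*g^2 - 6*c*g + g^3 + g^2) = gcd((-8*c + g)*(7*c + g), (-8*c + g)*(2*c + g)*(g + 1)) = 8*c - g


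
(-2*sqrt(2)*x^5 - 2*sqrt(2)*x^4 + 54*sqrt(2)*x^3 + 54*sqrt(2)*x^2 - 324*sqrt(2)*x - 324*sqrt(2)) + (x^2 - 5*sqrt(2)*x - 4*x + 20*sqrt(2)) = -2*sqrt(2)*x^5 - 2*sqrt(2)*x^4 + 54*sqrt(2)*x^3 + x^2 + 54*sqrt(2)*x^2 - 329*sqrt(2)*x - 4*x - 304*sqrt(2)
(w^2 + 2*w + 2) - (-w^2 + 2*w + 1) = 2*w^2 + 1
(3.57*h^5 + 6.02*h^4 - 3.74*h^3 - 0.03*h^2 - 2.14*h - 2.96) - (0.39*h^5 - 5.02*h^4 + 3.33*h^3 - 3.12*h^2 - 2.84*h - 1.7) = 3.18*h^5 + 11.04*h^4 - 7.07*h^3 + 3.09*h^2 + 0.7*h - 1.26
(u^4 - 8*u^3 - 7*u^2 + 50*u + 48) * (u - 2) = u^5 - 10*u^4 + 9*u^3 + 64*u^2 - 52*u - 96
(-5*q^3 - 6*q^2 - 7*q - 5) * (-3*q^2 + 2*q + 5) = 15*q^5 + 8*q^4 - 16*q^3 - 29*q^2 - 45*q - 25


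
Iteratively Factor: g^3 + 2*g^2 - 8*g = (g - 2)*(g^2 + 4*g) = g*(g - 2)*(g + 4)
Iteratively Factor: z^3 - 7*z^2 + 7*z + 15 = (z - 5)*(z^2 - 2*z - 3) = (z - 5)*(z - 3)*(z + 1)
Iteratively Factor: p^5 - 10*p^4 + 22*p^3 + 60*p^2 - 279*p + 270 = (p + 3)*(p^4 - 13*p^3 + 61*p^2 - 123*p + 90) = (p - 3)*(p + 3)*(p^3 - 10*p^2 + 31*p - 30) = (p - 3)^2*(p + 3)*(p^2 - 7*p + 10) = (p - 3)^2*(p - 2)*(p + 3)*(p - 5)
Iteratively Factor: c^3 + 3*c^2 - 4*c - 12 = (c + 3)*(c^2 - 4) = (c - 2)*(c + 3)*(c + 2)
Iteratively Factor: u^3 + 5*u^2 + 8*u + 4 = (u + 2)*(u^2 + 3*u + 2) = (u + 1)*(u + 2)*(u + 2)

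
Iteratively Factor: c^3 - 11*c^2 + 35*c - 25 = (c - 5)*(c^2 - 6*c + 5) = (c - 5)^2*(c - 1)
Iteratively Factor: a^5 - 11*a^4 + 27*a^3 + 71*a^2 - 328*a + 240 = (a - 4)*(a^4 - 7*a^3 - a^2 + 67*a - 60) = (a - 4)*(a - 1)*(a^3 - 6*a^2 - 7*a + 60) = (a - 5)*(a - 4)*(a - 1)*(a^2 - a - 12) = (a - 5)*(a - 4)^2*(a - 1)*(a + 3)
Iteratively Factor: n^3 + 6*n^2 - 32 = (n + 4)*(n^2 + 2*n - 8) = (n - 2)*(n + 4)*(n + 4)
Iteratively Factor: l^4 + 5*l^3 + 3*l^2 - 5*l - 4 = (l + 4)*(l^3 + l^2 - l - 1) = (l + 1)*(l + 4)*(l^2 - 1) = (l + 1)^2*(l + 4)*(l - 1)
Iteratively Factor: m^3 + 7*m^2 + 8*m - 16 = (m + 4)*(m^2 + 3*m - 4) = (m + 4)^2*(m - 1)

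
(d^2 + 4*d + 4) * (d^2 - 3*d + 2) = d^4 + d^3 - 6*d^2 - 4*d + 8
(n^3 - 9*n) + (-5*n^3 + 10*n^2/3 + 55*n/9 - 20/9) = -4*n^3 + 10*n^2/3 - 26*n/9 - 20/9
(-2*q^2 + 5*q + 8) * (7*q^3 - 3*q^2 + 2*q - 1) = -14*q^5 + 41*q^4 + 37*q^3 - 12*q^2 + 11*q - 8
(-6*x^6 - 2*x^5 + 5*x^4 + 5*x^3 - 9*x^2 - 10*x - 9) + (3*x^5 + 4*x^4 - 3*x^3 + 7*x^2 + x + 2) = -6*x^6 + x^5 + 9*x^4 + 2*x^3 - 2*x^2 - 9*x - 7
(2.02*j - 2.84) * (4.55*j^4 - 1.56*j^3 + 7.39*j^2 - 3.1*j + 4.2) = 9.191*j^5 - 16.0732*j^4 + 19.3582*j^3 - 27.2496*j^2 + 17.288*j - 11.928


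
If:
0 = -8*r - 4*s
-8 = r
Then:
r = -8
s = 16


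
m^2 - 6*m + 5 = (m - 5)*(m - 1)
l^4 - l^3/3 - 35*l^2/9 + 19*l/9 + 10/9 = (l - 5/3)*(l - 1)*(l + 1/3)*(l + 2)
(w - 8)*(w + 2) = w^2 - 6*w - 16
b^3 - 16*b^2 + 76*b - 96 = (b - 8)*(b - 6)*(b - 2)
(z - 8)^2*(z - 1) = z^3 - 17*z^2 + 80*z - 64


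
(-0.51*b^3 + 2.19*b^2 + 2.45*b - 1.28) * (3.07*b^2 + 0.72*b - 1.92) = -1.5657*b^5 + 6.3561*b^4 + 10.0775*b^3 - 6.3704*b^2 - 5.6256*b + 2.4576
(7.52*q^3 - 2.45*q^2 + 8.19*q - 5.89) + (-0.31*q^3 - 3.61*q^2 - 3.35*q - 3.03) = 7.21*q^3 - 6.06*q^2 + 4.84*q - 8.92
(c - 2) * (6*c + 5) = 6*c^2 - 7*c - 10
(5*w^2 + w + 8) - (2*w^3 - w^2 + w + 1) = -2*w^3 + 6*w^2 + 7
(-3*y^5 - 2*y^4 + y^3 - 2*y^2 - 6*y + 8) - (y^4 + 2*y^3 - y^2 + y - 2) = -3*y^5 - 3*y^4 - y^3 - y^2 - 7*y + 10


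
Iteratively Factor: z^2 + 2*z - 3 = (z - 1)*(z + 3)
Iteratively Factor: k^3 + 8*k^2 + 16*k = (k)*(k^2 + 8*k + 16) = k*(k + 4)*(k + 4)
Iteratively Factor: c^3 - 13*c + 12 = (c + 4)*(c^2 - 4*c + 3) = (c - 3)*(c + 4)*(c - 1)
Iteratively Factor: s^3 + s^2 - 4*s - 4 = (s - 2)*(s^2 + 3*s + 2) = (s - 2)*(s + 2)*(s + 1)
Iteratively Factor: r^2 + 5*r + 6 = (r + 2)*(r + 3)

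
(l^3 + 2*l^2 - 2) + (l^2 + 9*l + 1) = l^3 + 3*l^2 + 9*l - 1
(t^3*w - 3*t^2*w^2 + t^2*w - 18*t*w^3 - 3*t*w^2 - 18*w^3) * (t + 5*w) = t^4*w + 2*t^3*w^2 + t^3*w - 33*t^2*w^3 + 2*t^2*w^2 - 90*t*w^4 - 33*t*w^3 - 90*w^4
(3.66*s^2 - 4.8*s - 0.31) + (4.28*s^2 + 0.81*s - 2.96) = 7.94*s^2 - 3.99*s - 3.27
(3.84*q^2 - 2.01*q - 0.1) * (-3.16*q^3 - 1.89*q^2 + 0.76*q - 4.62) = -12.1344*q^5 - 0.906*q^4 + 7.0333*q^3 - 19.0794*q^2 + 9.2102*q + 0.462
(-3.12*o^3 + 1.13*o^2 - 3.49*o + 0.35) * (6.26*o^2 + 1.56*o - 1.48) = -19.5312*o^5 + 2.2066*o^4 - 15.467*o^3 - 4.9258*o^2 + 5.7112*o - 0.518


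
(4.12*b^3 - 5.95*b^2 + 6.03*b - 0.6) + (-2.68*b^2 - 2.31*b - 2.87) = 4.12*b^3 - 8.63*b^2 + 3.72*b - 3.47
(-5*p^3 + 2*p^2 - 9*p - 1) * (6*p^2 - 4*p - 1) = -30*p^5 + 32*p^4 - 57*p^3 + 28*p^2 + 13*p + 1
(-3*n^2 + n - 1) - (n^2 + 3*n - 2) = -4*n^2 - 2*n + 1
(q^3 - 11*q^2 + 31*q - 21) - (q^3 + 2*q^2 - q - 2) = -13*q^2 + 32*q - 19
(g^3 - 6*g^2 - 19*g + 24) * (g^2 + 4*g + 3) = g^5 - 2*g^4 - 40*g^3 - 70*g^2 + 39*g + 72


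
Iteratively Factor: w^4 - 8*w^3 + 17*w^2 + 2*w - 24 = (w - 2)*(w^3 - 6*w^2 + 5*w + 12) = (w - 3)*(w - 2)*(w^2 - 3*w - 4) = (w - 4)*(w - 3)*(w - 2)*(w + 1)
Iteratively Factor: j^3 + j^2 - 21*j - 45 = (j + 3)*(j^2 - 2*j - 15) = (j - 5)*(j + 3)*(j + 3)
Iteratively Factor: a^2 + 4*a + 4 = (a + 2)*(a + 2)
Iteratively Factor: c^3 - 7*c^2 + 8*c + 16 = (c + 1)*(c^2 - 8*c + 16) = (c - 4)*(c + 1)*(c - 4)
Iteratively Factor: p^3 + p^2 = (p)*(p^2 + p) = p^2*(p + 1)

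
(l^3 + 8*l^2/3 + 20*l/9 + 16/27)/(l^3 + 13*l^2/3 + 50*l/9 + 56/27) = (3*l + 2)/(3*l + 7)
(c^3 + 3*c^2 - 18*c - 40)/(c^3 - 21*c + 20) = (c + 2)/(c - 1)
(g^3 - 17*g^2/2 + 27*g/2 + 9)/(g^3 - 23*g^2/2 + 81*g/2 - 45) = (2*g + 1)/(2*g - 5)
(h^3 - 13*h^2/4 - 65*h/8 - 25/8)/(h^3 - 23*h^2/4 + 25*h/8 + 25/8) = (4*h + 5)/(4*h - 5)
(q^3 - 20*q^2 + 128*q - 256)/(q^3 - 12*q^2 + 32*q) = (q - 8)/q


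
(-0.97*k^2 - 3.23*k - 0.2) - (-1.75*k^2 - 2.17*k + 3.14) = 0.78*k^2 - 1.06*k - 3.34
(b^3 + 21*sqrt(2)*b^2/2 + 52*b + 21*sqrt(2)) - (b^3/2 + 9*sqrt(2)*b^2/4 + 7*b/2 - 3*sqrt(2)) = b^3/2 + 33*sqrt(2)*b^2/4 + 97*b/2 + 24*sqrt(2)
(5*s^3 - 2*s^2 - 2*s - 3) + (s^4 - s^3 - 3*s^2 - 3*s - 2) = s^4 + 4*s^3 - 5*s^2 - 5*s - 5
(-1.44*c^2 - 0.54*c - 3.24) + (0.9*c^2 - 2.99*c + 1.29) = -0.54*c^2 - 3.53*c - 1.95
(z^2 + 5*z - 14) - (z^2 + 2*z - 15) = 3*z + 1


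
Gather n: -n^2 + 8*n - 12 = -n^2 + 8*n - 12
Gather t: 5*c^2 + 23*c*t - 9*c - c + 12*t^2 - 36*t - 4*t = 5*c^2 - 10*c + 12*t^2 + t*(23*c - 40)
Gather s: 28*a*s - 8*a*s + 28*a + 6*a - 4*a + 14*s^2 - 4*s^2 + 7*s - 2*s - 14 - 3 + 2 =30*a + 10*s^2 + s*(20*a + 5) - 15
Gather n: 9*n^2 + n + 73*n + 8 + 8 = 9*n^2 + 74*n + 16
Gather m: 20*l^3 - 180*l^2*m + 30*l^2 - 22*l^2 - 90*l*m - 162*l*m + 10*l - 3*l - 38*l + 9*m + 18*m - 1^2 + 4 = 20*l^3 + 8*l^2 - 31*l + m*(-180*l^2 - 252*l + 27) + 3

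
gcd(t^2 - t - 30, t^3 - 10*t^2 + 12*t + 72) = t - 6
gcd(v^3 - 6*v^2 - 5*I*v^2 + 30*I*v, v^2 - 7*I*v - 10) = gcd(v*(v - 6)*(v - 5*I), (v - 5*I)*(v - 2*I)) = v - 5*I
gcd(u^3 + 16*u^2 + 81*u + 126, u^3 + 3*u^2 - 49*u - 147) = u^2 + 10*u + 21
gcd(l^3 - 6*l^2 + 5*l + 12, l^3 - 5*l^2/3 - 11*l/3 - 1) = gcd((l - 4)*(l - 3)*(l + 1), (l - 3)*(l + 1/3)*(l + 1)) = l^2 - 2*l - 3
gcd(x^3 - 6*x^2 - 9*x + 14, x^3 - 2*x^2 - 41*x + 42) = x^2 - 8*x + 7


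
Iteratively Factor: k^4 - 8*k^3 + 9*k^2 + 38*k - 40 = (k + 2)*(k^3 - 10*k^2 + 29*k - 20) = (k - 1)*(k + 2)*(k^2 - 9*k + 20) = (k - 4)*(k - 1)*(k + 2)*(k - 5)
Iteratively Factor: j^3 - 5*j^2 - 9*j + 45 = (j + 3)*(j^2 - 8*j + 15) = (j - 5)*(j + 3)*(j - 3)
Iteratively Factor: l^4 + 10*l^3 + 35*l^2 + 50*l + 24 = (l + 1)*(l^3 + 9*l^2 + 26*l + 24) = (l + 1)*(l + 4)*(l^2 + 5*l + 6) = (l + 1)*(l + 3)*(l + 4)*(l + 2)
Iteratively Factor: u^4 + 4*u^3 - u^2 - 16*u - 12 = (u + 1)*(u^3 + 3*u^2 - 4*u - 12) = (u + 1)*(u + 3)*(u^2 - 4) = (u + 1)*(u + 2)*(u + 3)*(u - 2)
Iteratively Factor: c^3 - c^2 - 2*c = (c + 1)*(c^2 - 2*c) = c*(c + 1)*(c - 2)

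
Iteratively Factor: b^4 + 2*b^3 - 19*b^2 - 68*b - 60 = (b + 2)*(b^3 - 19*b - 30) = (b - 5)*(b + 2)*(b^2 + 5*b + 6) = (b - 5)*(b + 2)*(b + 3)*(b + 2)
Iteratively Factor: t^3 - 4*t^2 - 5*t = (t)*(t^2 - 4*t - 5) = t*(t - 5)*(t + 1)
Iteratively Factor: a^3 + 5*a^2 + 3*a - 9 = (a + 3)*(a^2 + 2*a - 3) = (a - 1)*(a + 3)*(a + 3)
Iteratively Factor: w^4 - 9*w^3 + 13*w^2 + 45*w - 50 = (w - 5)*(w^3 - 4*w^2 - 7*w + 10) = (w - 5)^2*(w^2 + w - 2) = (w - 5)^2*(w + 2)*(w - 1)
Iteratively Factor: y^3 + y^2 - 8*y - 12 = (y + 2)*(y^2 - y - 6) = (y + 2)^2*(y - 3)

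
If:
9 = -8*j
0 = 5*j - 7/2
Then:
No Solution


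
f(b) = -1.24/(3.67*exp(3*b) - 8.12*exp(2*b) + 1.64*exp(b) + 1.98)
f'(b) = -1.24*(-11.01*exp(3*b) + 16.24*exp(2*b) - 1.64*exp(b))/(3.67*exp(3*b) - 8.12*exp(2*b) + 1.64*exp(b) + 1.98)^2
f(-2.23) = -0.60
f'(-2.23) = 0.00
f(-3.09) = -0.61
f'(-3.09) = 0.01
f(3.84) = -0.00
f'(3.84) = 0.00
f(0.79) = -0.23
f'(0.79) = 1.79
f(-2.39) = -0.60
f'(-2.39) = 0.01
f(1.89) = -0.00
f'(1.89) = 0.01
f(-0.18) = 7.02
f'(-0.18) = -140.92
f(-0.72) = -0.97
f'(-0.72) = -1.35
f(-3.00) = -0.61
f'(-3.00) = 0.01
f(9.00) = 0.00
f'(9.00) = 0.00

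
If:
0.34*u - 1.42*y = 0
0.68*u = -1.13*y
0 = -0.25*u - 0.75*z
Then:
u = 0.00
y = 0.00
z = 0.00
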